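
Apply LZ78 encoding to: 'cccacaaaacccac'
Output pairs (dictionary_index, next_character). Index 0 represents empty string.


LZ78 encoding steps:
Dictionary: {0: ''}
Step 1: w='' (idx 0), next='c' -> output (0, 'c'), add 'c' as idx 1
Step 2: w='c' (idx 1), next='c' -> output (1, 'c'), add 'cc' as idx 2
Step 3: w='' (idx 0), next='a' -> output (0, 'a'), add 'a' as idx 3
Step 4: w='c' (idx 1), next='a' -> output (1, 'a'), add 'ca' as idx 4
Step 5: w='a' (idx 3), next='a' -> output (3, 'a'), add 'aa' as idx 5
Step 6: w='a' (idx 3), next='c' -> output (3, 'c'), add 'ac' as idx 6
Step 7: w='cc' (idx 2), next='a' -> output (2, 'a'), add 'cca' as idx 7
Step 8: w='c' (idx 1), end of input -> output (1, '')


Encoded: [(0, 'c'), (1, 'c'), (0, 'a'), (1, 'a'), (3, 'a'), (3, 'c'), (2, 'a'), (1, '')]


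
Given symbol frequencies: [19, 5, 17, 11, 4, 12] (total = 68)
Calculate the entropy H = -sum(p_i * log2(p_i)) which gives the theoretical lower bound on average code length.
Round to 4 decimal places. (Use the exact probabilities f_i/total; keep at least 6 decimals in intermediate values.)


Per-symbol terms -p_i * log2(p_i) with p_i = f_i/68:
  p = 19/68 = 0.279412: log2(p) = -1.839535, -p*log2(p) = 0.513988
  p = 5/68 = 0.073529: log2(p) = -3.765535, -p*log2(p) = 0.276878
  p = 17/68 = 0.250000: log2(p) = -2.000000, -p*log2(p) = 0.500000
  p = 11/68 = 0.161765: log2(p) = -2.628031, -p*log2(p) = 0.425123
  p = 4/68 = 0.058824: log2(p) = -4.087463, -p*log2(p) = 0.240439
  p = 12/68 = 0.176471: log2(p) = -2.502500, -p*log2(p) = 0.441618
H = 0.513988 + 0.276878 + 0.500000 + 0.425123 + 0.240439 + 0.441618 = 2.398046

H = 2.398 bits/symbol


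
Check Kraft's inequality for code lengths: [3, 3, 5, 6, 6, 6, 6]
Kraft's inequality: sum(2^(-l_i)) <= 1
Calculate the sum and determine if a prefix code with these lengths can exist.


Sum = 2^(-3) + 2^(-3) + 2^(-5) + 2^(-6) + 2^(-6) + 2^(-6) + 2^(-6)
    = 0.125 + 0.125 + 0.03125 + 0.015625 + 0.015625 + 0.015625 + 0.015625
    = 22/64 = 0.34375
Since 0.34375 <= 1, Kraft's inequality IS satisfied.
A prefix code with these lengths CAN exist.

Kraft sum = 0.34375. Satisfied.


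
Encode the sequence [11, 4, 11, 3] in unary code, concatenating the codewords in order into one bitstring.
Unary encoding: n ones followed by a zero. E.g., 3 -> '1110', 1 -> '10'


Encode each number as n ones followed by a terminating 0:
  11 -> 111111111110 (12 bits)
  4 -> 11110 (5 bits)
  11 -> 111111111110 (12 bits)
  3 -> 1110 (4 bits)
Total length = 12 + 5 + 12 + 4 = 33 bits.

Unary([11, 4, 11, 3]) = 111111111110111101111111111101110 (33 bits)


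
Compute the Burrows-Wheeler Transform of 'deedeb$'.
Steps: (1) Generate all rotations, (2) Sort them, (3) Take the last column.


Rotations (sorted):
  0: $deedeb -> last char: b
  1: b$deede -> last char: e
  2: deb$dee -> last char: e
  3: deedeb$ -> last char: $
  4: eb$deed -> last char: d
  5: edeb$de -> last char: e
  6: eedeb$d -> last char: d


BWT = bee$ded


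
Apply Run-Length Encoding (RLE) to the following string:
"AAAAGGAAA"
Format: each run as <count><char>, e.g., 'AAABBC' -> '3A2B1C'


Scanning runs left to right:
  i=0: run of 'A' x 4 -> '4A'
  i=4: run of 'G' x 2 -> '2G'
  i=6: run of 'A' x 3 -> '3A'

RLE = 4A2G3A


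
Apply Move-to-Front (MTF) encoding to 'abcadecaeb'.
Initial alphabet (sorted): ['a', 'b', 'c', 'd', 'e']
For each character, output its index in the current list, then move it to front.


MTF encoding:
'a': index 0 in ['a', 'b', 'c', 'd', 'e'] -> ['a', 'b', 'c', 'd', 'e']
'b': index 1 in ['a', 'b', 'c', 'd', 'e'] -> ['b', 'a', 'c', 'd', 'e']
'c': index 2 in ['b', 'a', 'c', 'd', 'e'] -> ['c', 'b', 'a', 'd', 'e']
'a': index 2 in ['c', 'b', 'a', 'd', 'e'] -> ['a', 'c', 'b', 'd', 'e']
'd': index 3 in ['a', 'c', 'b', 'd', 'e'] -> ['d', 'a', 'c', 'b', 'e']
'e': index 4 in ['d', 'a', 'c', 'b', 'e'] -> ['e', 'd', 'a', 'c', 'b']
'c': index 3 in ['e', 'd', 'a', 'c', 'b'] -> ['c', 'e', 'd', 'a', 'b']
'a': index 3 in ['c', 'e', 'd', 'a', 'b'] -> ['a', 'c', 'e', 'd', 'b']
'e': index 2 in ['a', 'c', 'e', 'd', 'b'] -> ['e', 'a', 'c', 'd', 'b']
'b': index 4 in ['e', 'a', 'c', 'd', 'b'] -> ['b', 'e', 'a', 'c', 'd']


Output: [0, 1, 2, 2, 3, 4, 3, 3, 2, 4]


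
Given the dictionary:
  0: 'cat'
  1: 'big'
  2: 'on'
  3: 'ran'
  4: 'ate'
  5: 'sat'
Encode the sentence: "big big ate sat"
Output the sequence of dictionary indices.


Look up each word in the dictionary:
  'big' -> 1
  'big' -> 1
  'ate' -> 4
  'sat' -> 5

Encoded: [1, 1, 4, 5]


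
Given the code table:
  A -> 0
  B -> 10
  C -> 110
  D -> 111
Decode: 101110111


Decoding:
10 -> B
111 -> D
0 -> A
111 -> D


Result: BDAD


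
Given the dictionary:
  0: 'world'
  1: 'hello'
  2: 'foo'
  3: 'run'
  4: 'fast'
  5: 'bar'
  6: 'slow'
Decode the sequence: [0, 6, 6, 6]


Look up each index in the dictionary:
  0 -> 'world'
  6 -> 'slow'
  6 -> 'slow'
  6 -> 'slow'

Decoded: "world slow slow slow"


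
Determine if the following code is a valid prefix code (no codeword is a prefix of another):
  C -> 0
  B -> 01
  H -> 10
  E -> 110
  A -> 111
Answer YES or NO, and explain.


Checking each pair (does one codeword prefix another?):
  C='0' vs B='01': prefix -- VIOLATION

NO -- this is NOT a valid prefix code. C (0) is a prefix of B (01).


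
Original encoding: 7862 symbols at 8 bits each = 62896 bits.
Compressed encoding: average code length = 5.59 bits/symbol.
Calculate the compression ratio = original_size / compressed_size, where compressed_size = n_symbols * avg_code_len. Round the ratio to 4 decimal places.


original_size = n_symbols * orig_bits = 7862 * 8 = 62896 bits
compressed_size = n_symbols * avg_code_len = 7862 * 5.59 = 43948.58 bits
ratio = original_size / compressed_size = 62896 / 43948.58 = 1.4311

Compression ratio = 1.4311


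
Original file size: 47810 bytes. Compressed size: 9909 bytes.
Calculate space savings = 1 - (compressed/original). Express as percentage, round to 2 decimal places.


ratio = compressed/original = 9909/47810 = 0.207258
savings = 1 - ratio = 1 - 0.207258 = 0.792742
as a percentage: 0.792742 * 100 = 79.27%

Space savings = 1 - 9909/47810 = 79.27%


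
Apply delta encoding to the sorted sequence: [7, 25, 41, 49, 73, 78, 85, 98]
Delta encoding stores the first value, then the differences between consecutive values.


First value: 7
Deltas:
  25 - 7 = 18
  41 - 25 = 16
  49 - 41 = 8
  73 - 49 = 24
  78 - 73 = 5
  85 - 78 = 7
  98 - 85 = 13


Delta encoded: [7, 18, 16, 8, 24, 5, 7, 13]


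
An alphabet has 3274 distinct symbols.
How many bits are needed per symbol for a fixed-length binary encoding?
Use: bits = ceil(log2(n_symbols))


log2(3274) = 11.6768
Bracket: 2^11 = 2048 < 3274 <= 2^12 = 4096
So ceil(log2(3274)) = 12

bits = ceil(log2(3274)) = ceil(11.6768) = 12 bits


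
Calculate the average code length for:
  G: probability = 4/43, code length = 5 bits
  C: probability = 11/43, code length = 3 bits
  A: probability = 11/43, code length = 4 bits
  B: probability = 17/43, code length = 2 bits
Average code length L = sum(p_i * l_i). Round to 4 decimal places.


Weighted contributions p_i * l_i:
  G: (4/43) * 5 = 20/43
  C: (11/43) * 3 = 33/43
  A: (11/43) * 4 = 44/43
  B: (17/43) * 2 = 34/43
Sum = (20 + 33 + 44 + 34)/43 = 131/43

L = 131/43 = 3.0465 bits/symbol


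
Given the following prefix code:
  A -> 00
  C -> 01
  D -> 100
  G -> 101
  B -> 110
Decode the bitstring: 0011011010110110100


Decoding step by step:
Bits 00 -> A
Bits 110 -> B
Bits 110 -> B
Bits 101 -> G
Bits 101 -> G
Bits 101 -> G
Bits 00 -> A


Decoded message: ABBGGGA


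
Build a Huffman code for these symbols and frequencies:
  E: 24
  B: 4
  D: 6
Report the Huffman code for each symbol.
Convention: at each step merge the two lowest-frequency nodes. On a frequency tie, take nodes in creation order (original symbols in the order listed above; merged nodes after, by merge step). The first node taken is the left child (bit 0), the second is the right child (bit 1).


Huffman tree construction:
Step 1: Merge B(4) + D(6) = 10
Step 2: Merge (B+D)(10) + E(24) = 34
Read each symbol's code off the tree from the root (left child = 0, right child = 1).

Codes:
  E: 1 (length 1)
  B: 00 (length 2)
  D: 01 (length 2)
Average code length: 44/34 = 1.2941 bits/symbol


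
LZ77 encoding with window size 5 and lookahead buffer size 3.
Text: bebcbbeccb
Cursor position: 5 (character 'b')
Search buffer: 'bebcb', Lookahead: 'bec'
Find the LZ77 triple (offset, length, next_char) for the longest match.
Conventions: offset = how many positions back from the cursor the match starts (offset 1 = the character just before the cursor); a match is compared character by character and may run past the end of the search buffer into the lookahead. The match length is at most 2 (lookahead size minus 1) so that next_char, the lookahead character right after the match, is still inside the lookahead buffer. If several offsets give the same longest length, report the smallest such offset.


Try each offset into the search buffer:
  offset=1 (pos 4, char 'b'): match length 1
  offset=2 (pos 3, char 'c'): match length 0
  offset=3 (pos 2, char 'b'): match length 1
  offset=4 (pos 1, char 'e'): match length 0
  offset=5 (pos 0, char 'b'): match length 2
Longest match has length 2 at offset 5.
next_char = character at position 5 + 2 = 7 -> 'c'

Best match: offset=5, length=2 (matching 'be' starting at position 0)
LZ77 triple: (5, 2, 'c')


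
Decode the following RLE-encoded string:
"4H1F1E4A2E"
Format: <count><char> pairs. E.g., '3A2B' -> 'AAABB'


Expanding each <count><char> pair:
  4H -> 'HHHH'
  1F -> 'F'
  1E -> 'E'
  4A -> 'AAAA'
  2E -> 'EE'

Decoded = HHHHFEAAAAEE


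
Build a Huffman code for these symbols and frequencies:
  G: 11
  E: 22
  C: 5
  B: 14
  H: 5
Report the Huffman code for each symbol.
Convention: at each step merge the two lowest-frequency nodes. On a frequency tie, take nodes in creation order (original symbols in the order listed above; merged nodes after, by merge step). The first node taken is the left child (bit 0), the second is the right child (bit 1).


Huffman tree construction:
Step 1: Merge C(5) + H(5) = 10
Step 2: Merge (C+H)(10) + G(11) = 21
Step 3: Merge B(14) + ((C+H)+G)(21) = 35
Step 4: Merge E(22) + (B+((C+H)+G))(35) = 57
Read each symbol's code off the tree from the root (left child = 0, right child = 1).

Codes:
  G: 111 (length 3)
  E: 0 (length 1)
  C: 1100 (length 4)
  B: 10 (length 2)
  H: 1101 (length 4)
Average code length: 123/57 = 2.1579 bits/symbol


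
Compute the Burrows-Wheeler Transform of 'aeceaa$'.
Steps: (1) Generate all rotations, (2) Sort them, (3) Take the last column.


Rotations (sorted):
  0: $aeceaa -> last char: a
  1: a$aecea -> last char: a
  2: aa$aece -> last char: e
  3: aeceaa$ -> last char: $
  4: ceaa$ae -> last char: e
  5: eaa$aec -> last char: c
  6: eceaa$a -> last char: a


BWT = aae$eca


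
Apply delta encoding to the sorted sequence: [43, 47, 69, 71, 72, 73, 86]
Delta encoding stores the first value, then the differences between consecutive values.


First value: 43
Deltas:
  47 - 43 = 4
  69 - 47 = 22
  71 - 69 = 2
  72 - 71 = 1
  73 - 72 = 1
  86 - 73 = 13


Delta encoded: [43, 4, 22, 2, 1, 1, 13]


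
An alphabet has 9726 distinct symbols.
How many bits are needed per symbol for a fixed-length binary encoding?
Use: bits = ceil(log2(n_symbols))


log2(9726) = 13.2476
Bracket: 2^13 = 8192 < 9726 <= 2^14 = 16384
So ceil(log2(9726)) = 14

bits = ceil(log2(9726)) = ceil(13.2476) = 14 bits


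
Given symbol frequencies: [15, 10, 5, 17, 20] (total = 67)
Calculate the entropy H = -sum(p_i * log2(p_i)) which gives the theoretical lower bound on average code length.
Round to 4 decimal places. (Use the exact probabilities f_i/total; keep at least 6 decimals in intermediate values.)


Per-symbol terms -p_i * log2(p_i) with p_i = f_i/67:
  p = 15/67 = 0.223881: log2(p) = -2.159199, -p*log2(p) = 0.483403
  p = 10/67 = 0.149254: log2(p) = -2.744161, -p*log2(p) = 0.409576
  p = 5/67 = 0.074627: log2(p) = -3.744161, -p*log2(p) = 0.279415
  p = 17/67 = 0.253731: log2(p) = -1.978626, -p*log2(p) = 0.502040
  p = 20/67 = 0.298507: log2(p) = -1.744161, -p*log2(p) = 0.520645
H = 0.483403 + 0.409576 + 0.279415 + 0.502040 + 0.520645 = 2.195079

H = 2.1951 bits/symbol


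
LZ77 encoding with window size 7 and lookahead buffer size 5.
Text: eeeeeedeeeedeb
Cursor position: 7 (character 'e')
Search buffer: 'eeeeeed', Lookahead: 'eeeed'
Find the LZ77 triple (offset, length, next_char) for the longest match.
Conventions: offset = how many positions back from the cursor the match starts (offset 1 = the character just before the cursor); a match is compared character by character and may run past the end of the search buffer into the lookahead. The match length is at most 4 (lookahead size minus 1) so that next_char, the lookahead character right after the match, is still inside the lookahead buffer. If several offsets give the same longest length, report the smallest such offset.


Try each offset into the search buffer:
  offset=1 (pos 6, char 'd'): match length 0
  offset=2 (pos 5, char 'e'): match length 1
  offset=3 (pos 4, char 'e'): match length 2
  offset=4 (pos 3, char 'e'): match length 3
  offset=5 (pos 2, char 'e'): match length 4
  offset=6 (pos 1, char 'e'): match length 4
  offset=7 (pos 0, char 'e'): match length 4
Longest match has length 4, found at offsets 5, 6, 7; take the smallest, offset 5.
next_char = character at position 7 + 4 = 11 -> 'd'

Best match: offset=5, length=4 (matching 'eeee' starting at position 2)
LZ77 triple: (5, 4, 'd')


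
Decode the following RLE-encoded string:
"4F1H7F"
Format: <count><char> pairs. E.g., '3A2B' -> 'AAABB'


Expanding each <count><char> pair:
  4F -> 'FFFF'
  1H -> 'H'
  7F -> 'FFFFFFF'

Decoded = FFFFHFFFFFFF


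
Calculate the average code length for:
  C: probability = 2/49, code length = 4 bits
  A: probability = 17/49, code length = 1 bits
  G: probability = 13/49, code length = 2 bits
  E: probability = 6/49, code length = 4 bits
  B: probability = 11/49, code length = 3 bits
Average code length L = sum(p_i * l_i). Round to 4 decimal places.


Weighted contributions p_i * l_i:
  C: (2/49) * 4 = 8/49
  A: (17/49) * 1 = 17/49
  G: (13/49) * 2 = 26/49
  E: (6/49) * 4 = 24/49
  B: (11/49) * 3 = 33/49
Sum = (8 + 17 + 26 + 24 + 33)/49 = 108/49

L = 108/49 = 2.2041 bits/symbol


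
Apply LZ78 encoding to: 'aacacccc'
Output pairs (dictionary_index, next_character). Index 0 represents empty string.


LZ78 encoding steps:
Dictionary: {0: ''}
Step 1: w='' (idx 0), next='a' -> output (0, 'a'), add 'a' as idx 1
Step 2: w='a' (idx 1), next='c' -> output (1, 'c'), add 'ac' as idx 2
Step 3: w='ac' (idx 2), next='c' -> output (2, 'c'), add 'acc' as idx 3
Step 4: w='' (idx 0), next='c' -> output (0, 'c'), add 'c' as idx 4
Step 5: w='c' (idx 4), end of input -> output (4, '')


Encoded: [(0, 'a'), (1, 'c'), (2, 'c'), (0, 'c'), (4, '')]


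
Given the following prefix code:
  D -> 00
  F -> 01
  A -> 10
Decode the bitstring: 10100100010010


Decoding step by step:
Bits 10 -> A
Bits 10 -> A
Bits 01 -> F
Bits 00 -> D
Bits 01 -> F
Bits 00 -> D
Bits 10 -> A


Decoded message: AAFDFDA


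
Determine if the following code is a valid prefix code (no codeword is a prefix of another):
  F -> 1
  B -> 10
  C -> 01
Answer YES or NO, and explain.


Checking each pair (does one codeword prefix another?):
  F='1' vs B='10': prefix -- VIOLATION

NO -- this is NOT a valid prefix code. F (1) is a prefix of B (10).


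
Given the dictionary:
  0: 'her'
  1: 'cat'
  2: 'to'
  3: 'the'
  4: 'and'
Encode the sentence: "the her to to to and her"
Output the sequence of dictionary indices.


Look up each word in the dictionary:
  'the' -> 3
  'her' -> 0
  'to' -> 2
  'to' -> 2
  'to' -> 2
  'and' -> 4
  'her' -> 0

Encoded: [3, 0, 2, 2, 2, 4, 0]


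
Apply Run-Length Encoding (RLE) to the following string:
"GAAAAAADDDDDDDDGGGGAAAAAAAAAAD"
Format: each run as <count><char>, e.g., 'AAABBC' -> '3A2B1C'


Scanning runs left to right:
  i=0: run of 'G' x 1 -> '1G'
  i=1: run of 'A' x 6 -> '6A'
  i=7: run of 'D' x 8 -> '8D'
  i=15: run of 'G' x 4 -> '4G'
  i=19: run of 'A' x 10 -> '10A'
  i=29: run of 'D' x 1 -> '1D'

RLE = 1G6A8D4G10A1D


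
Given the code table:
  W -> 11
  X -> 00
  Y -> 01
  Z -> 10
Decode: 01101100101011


Decoding:
01 -> Y
10 -> Z
11 -> W
00 -> X
10 -> Z
10 -> Z
11 -> W


Result: YZWXZZW


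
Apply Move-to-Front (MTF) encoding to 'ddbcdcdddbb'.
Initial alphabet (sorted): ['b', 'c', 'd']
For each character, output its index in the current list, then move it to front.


MTF encoding:
'd': index 2 in ['b', 'c', 'd'] -> ['d', 'b', 'c']
'd': index 0 in ['d', 'b', 'c'] -> ['d', 'b', 'c']
'b': index 1 in ['d', 'b', 'c'] -> ['b', 'd', 'c']
'c': index 2 in ['b', 'd', 'c'] -> ['c', 'b', 'd']
'd': index 2 in ['c', 'b', 'd'] -> ['d', 'c', 'b']
'c': index 1 in ['d', 'c', 'b'] -> ['c', 'd', 'b']
'd': index 1 in ['c', 'd', 'b'] -> ['d', 'c', 'b']
'd': index 0 in ['d', 'c', 'b'] -> ['d', 'c', 'b']
'd': index 0 in ['d', 'c', 'b'] -> ['d', 'c', 'b']
'b': index 2 in ['d', 'c', 'b'] -> ['b', 'd', 'c']
'b': index 0 in ['b', 'd', 'c'] -> ['b', 'd', 'c']


Output: [2, 0, 1, 2, 2, 1, 1, 0, 0, 2, 0]


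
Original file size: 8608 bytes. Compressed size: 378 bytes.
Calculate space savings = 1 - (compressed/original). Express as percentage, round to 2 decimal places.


ratio = compressed/original = 378/8608 = 0.043913
savings = 1 - ratio = 1 - 0.043913 = 0.956087
as a percentage: 0.956087 * 100 = 95.61%

Space savings = 1 - 378/8608 = 95.61%


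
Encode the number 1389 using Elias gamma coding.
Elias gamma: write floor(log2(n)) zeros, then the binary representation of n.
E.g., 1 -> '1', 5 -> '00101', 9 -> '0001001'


num_bits = floor(log2(1389)) + 1 = 11
leading_zeros = num_bits - 1 = 10
binary(1389) = 10101101101

Elias gamma(1389) = '0000000000' + '10101101101' = 000000000010101101101 (21 bits)


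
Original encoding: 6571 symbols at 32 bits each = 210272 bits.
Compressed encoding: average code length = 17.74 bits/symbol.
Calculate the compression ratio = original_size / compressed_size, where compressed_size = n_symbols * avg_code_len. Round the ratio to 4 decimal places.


original_size = n_symbols * orig_bits = 6571 * 32 = 210272 bits
compressed_size = n_symbols * avg_code_len = 6571 * 17.74 = 116569.54 bits
ratio = original_size / compressed_size = 210272 / 116569.54 = 1.8038

Compression ratio = 1.8038


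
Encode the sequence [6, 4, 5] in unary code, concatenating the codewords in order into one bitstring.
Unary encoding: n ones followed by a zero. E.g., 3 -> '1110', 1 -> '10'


Encode each number as n ones followed by a terminating 0:
  6 -> 1111110 (7 bits)
  4 -> 11110 (5 bits)
  5 -> 111110 (6 bits)
Total length = 7 + 5 + 6 = 18 bits.

Unary([6, 4, 5]) = 111111011110111110 (18 bits)


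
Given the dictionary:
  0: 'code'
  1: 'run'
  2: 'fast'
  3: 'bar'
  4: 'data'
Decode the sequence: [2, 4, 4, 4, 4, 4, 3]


Look up each index in the dictionary:
  2 -> 'fast'
  4 -> 'data'
  4 -> 'data'
  4 -> 'data'
  4 -> 'data'
  4 -> 'data'
  3 -> 'bar'

Decoded: "fast data data data data data bar"


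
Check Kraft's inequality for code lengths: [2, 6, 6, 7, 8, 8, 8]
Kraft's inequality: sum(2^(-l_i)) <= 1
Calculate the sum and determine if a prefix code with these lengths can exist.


Sum = 2^(-2) + 2^(-6) + 2^(-6) + 2^(-7) + 2^(-8) + 2^(-8) + 2^(-8)
    = 0.25 + 0.015625 + 0.015625 + 0.0078125 + 0.00390625 + 0.00390625 + 0.00390625
    = 77/256 = 0.30078125
Since 0.30078125 <= 1, Kraft's inequality IS satisfied.
A prefix code with these lengths CAN exist.

Kraft sum = 0.30078125. Satisfied.


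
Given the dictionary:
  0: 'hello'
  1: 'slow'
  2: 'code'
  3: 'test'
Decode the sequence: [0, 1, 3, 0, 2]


Look up each index in the dictionary:
  0 -> 'hello'
  1 -> 'slow'
  3 -> 'test'
  0 -> 'hello'
  2 -> 'code'

Decoded: "hello slow test hello code"


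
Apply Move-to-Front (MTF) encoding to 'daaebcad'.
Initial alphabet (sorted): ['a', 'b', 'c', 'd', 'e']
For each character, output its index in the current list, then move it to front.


MTF encoding:
'd': index 3 in ['a', 'b', 'c', 'd', 'e'] -> ['d', 'a', 'b', 'c', 'e']
'a': index 1 in ['d', 'a', 'b', 'c', 'e'] -> ['a', 'd', 'b', 'c', 'e']
'a': index 0 in ['a', 'd', 'b', 'c', 'e'] -> ['a', 'd', 'b', 'c', 'e']
'e': index 4 in ['a', 'd', 'b', 'c', 'e'] -> ['e', 'a', 'd', 'b', 'c']
'b': index 3 in ['e', 'a', 'd', 'b', 'c'] -> ['b', 'e', 'a', 'd', 'c']
'c': index 4 in ['b', 'e', 'a', 'd', 'c'] -> ['c', 'b', 'e', 'a', 'd']
'a': index 3 in ['c', 'b', 'e', 'a', 'd'] -> ['a', 'c', 'b', 'e', 'd']
'd': index 4 in ['a', 'c', 'b', 'e', 'd'] -> ['d', 'a', 'c', 'b', 'e']


Output: [3, 1, 0, 4, 3, 4, 3, 4]


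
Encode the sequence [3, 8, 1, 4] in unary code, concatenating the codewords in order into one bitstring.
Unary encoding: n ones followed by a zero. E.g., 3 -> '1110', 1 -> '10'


Encode each number as n ones followed by a terminating 0:
  3 -> 1110 (4 bits)
  8 -> 111111110 (9 bits)
  1 -> 10 (2 bits)
  4 -> 11110 (5 bits)
Total length = 4 + 9 + 2 + 5 = 20 bits.

Unary([3, 8, 1, 4]) = 11101111111101011110 (20 bits)


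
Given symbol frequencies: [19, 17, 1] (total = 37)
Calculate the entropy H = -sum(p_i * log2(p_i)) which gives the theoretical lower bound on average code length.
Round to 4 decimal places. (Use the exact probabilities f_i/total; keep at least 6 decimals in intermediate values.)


Per-symbol terms -p_i * log2(p_i) with p_i = f_i/37:
  p = 19/37 = 0.513514: log2(p) = -0.961526, -p*log2(p) = 0.493757
  p = 17/37 = 0.459459: log2(p) = -1.121991, -p*log2(p) = 0.515509
  p = 1/37 = 0.027027: log2(p) = -5.209453, -p*log2(p) = 0.140796
H = 0.493757 + 0.515509 + 0.140796 = 1.150062

H = 1.1501 bits/symbol


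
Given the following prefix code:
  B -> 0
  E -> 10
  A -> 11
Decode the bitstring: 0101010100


Decoding step by step:
Bits 0 -> B
Bits 10 -> E
Bits 10 -> E
Bits 10 -> E
Bits 10 -> E
Bits 0 -> B


Decoded message: BEEEEB


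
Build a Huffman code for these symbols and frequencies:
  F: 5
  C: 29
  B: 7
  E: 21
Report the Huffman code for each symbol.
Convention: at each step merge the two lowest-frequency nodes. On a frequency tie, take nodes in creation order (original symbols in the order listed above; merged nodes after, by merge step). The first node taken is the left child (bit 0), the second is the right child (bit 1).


Huffman tree construction:
Step 1: Merge F(5) + B(7) = 12
Step 2: Merge (F+B)(12) + E(21) = 33
Step 3: Merge C(29) + ((F+B)+E)(33) = 62
Read each symbol's code off the tree from the root (left child = 0, right child = 1).

Codes:
  F: 100 (length 3)
  C: 0 (length 1)
  B: 101 (length 3)
  E: 11 (length 2)
Average code length: 107/62 = 1.7258 bits/symbol


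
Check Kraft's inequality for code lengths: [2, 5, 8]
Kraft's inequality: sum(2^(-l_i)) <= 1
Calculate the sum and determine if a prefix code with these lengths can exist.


Sum = 2^(-2) + 2^(-5) + 2^(-8)
    = 0.25 + 0.03125 + 0.00390625
    = 73/256 = 0.28515625
Since 0.28515625 <= 1, Kraft's inequality IS satisfied.
A prefix code with these lengths CAN exist.

Kraft sum = 0.28515625. Satisfied.


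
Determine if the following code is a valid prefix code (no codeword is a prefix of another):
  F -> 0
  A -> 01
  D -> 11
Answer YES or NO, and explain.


Checking each pair (does one codeword prefix another?):
  F='0' vs A='01': prefix -- VIOLATION

NO -- this is NOT a valid prefix code. F (0) is a prefix of A (01).


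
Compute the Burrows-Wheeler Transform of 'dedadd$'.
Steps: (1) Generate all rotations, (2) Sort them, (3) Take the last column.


Rotations (sorted):
  0: $dedadd -> last char: d
  1: add$ded -> last char: d
  2: d$dedad -> last char: d
  3: dadd$de -> last char: e
  4: dd$deda -> last char: a
  5: dedadd$ -> last char: $
  6: edadd$d -> last char: d


BWT = dddea$d


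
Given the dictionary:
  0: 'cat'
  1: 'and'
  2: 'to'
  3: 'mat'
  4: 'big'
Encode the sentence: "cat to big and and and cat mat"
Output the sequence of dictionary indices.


Look up each word in the dictionary:
  'cat' -> 0
  'to' -> 2
  'big' -> 4
  'and' -> 1
  'and' -> 1
  'and' -> 1
  'cat' -> 0
  'mat' -> 3

Encoded: [0, 2, 4, 1, 1, 1, 0, 3]


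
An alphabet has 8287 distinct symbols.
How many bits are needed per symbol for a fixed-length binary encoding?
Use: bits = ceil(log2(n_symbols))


log2(8287) = 13.0166
Bracket: 2^13 = 8192 < 8287 <= 2^14 = 16384
So ceil(log2(8287)) = 14

bits = ceil(log2(8287)) = ceil(13.0166) = 14 bits


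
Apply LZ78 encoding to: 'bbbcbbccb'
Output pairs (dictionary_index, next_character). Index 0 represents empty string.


LZ78 encoding steps:
Dictionary: {0: ''}
Step 1: w='' (idx 0), next='b' -> output (0, 'b'), add 'b' as idx 1
Step 2: w='b' (idx 1), next='b' -> output (1, 'b'), add 'bb' as idx 2
Step 3: w='' (idx 0), next='c' -> output (0, 'c'), add 'c' as idx 3
Step 4: w='bb' (idx 2), next='c' -> output (2, 'c'), add 'bbc' as idx 4
Step 5: w='c' (idx 3), next='b' -> output (3, 'b'), add 'cb' as idx 5


Encoded: [(0, 'b'), (1, 'b'), (0, 'c'), (2, 'c'), (3, 'b')]


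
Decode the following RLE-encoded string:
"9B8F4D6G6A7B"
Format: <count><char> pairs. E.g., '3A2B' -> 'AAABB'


Expanding each <count><char> pair:
  9B -> 'BBBBBBBBB'
  8F -> 'FFFFFFFF'
  4D -> 'DDDD'
  6G -> 'GGGGGG'
  6A -> 'AAAAAA'
  7B -> 'BBBBBBB'

Decoded = BBBBBBBBBFFFFFFFFDDDDGGGGGGAAAAAABBBBBBB


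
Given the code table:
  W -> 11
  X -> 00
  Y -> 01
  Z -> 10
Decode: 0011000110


Decoding:
00 -> X
11 -> W
00 -> X
01 -> Y
10 -> Z


Result: XWXYZ


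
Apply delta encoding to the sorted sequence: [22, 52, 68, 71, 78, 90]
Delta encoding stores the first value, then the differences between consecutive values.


First value: 22
Deltas:
  52 - 22 = 30
  68 - 52 = 16
  71 - 68 = 3
  78 - 71 = 7
  90 - 78 = 12


Delta encoded: [22, 30, 16, 3, 7, 12]


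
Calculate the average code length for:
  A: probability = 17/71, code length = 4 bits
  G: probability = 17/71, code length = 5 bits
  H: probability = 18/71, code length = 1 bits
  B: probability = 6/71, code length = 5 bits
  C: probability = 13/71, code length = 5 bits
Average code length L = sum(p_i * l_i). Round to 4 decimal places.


Weighted contributions p_i * l_i:
  A: (17/71) * 4 = 68/71
  G: (17/71) * 5 = 85/71
  H: (18/71) * 1 = 18/71
  B: (6/71) * 5 = 30/71
  C: (13/71) * 5 = 65/71
Sum = (68 + 85 + 18 + 30 + 65)/71 = 266/71

L = 266/71 = 3.7465 bits/symbol


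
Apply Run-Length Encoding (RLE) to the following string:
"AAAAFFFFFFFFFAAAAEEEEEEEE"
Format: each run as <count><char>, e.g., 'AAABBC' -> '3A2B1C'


Scanning runs left to right:
  i=0: run of 'A' x 4 -> '4A'
  i=4: run of 'F' x 9 -> '9F'
  i=13: run of 'A' x 4 -> '4A'
  i=17: run of 'E' x 8 -> '8E'

RLE = 4A9F4A8E


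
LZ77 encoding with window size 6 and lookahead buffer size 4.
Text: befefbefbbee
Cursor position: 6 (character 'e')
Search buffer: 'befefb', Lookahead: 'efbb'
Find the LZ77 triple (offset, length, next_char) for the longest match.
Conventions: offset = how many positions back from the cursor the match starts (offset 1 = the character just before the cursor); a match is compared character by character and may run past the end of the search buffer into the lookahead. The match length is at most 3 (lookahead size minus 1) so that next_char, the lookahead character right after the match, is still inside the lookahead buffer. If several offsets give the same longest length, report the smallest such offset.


Try each offset into the search buffer:
  offset=1 (pos 5, char 'b'): match length 0
  offset=2 (pos 4, char 'f'): match length 0
  offset=3 (pos 3, char 'e'): match length 3
  offset=4 (pos 2, char 'f'): match length 0
  offset=5 (pos 1, char 'e'): match length 2
  offset=6 (pos 0, char 'b'): match length 0
Longest match has length 3 at offset 3.
next_char = character at position 6 + 3 = 9 -> 'b'

Best match: offset=3, length=3 (matching 'efb' starting at position 3)
LZ77 triple: (3, 3, 'b')


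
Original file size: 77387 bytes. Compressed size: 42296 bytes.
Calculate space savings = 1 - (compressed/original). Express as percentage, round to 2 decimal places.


ratio = compressed/original = 42296/77387 = 0.546552
savings = 1 - ratio = 1 - 0.546552 = 0.453448
as a percentage: 0.453448 * 100 = 45.34%

Space savings = 1 - 42296/77387 = 45.34%


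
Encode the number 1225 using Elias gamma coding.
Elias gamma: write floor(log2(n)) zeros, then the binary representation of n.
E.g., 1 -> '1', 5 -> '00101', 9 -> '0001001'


num_bits = floor(log2(1225)) + 1 = 11
leading_zeros = num_bits - 1 = 10
binary(1225) = 10011001001

Elias gamma(1225) = '0000000000' + '10011001001' = 000000000010011001001 (21 bits)


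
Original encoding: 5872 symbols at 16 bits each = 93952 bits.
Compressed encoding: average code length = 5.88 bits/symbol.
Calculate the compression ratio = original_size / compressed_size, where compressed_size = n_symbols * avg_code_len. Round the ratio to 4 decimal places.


original_size = n_symbols * orig_bits = 5872 * 16 = 93952 bits
compressed_size = n_symbols * avg_code_len = 5872 * 5.88 = 34527.36 bits
ratio = original_size / compressed_size = 93952 / 34527.36 = 2.7211

Compression ratio = 2.7211


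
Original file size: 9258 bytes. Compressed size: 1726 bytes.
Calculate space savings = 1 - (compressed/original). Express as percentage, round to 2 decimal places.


ratio = compressed/original = 1726/9258 = 0.186433
savings = 1 - ratio = 1 - 0.186433 = 0.813567
as a percentage: 0.813567 * 100 = 81.36%

Space savings = 1 - 1726/9258 = 81.36%


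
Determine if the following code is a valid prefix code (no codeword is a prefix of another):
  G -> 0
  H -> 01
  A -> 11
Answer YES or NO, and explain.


Checking each pair (does one codeword prefix another?):
  G='0' vs H='01': prefix -- VIOLATION

NO -- this is NOT a valid prefix code. G (0) is a prefix of H (01).


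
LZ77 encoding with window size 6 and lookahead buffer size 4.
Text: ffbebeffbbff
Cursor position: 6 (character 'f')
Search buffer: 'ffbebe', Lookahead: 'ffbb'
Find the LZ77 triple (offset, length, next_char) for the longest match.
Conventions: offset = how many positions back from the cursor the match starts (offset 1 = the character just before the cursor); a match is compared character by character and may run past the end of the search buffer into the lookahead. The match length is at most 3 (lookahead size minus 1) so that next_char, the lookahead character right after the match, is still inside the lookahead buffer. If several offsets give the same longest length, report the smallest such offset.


Try each offset into the search buffer:
  offset=1 (pos 5, char 'e'): match length 0
  offset=2 (pos 4, char 'b'): match length 0
  offset=3 (pos 3, char 'e'): match length 0
  offset=4 (pos 2, char 'b'): match length 0
  offset=5 (pos 1, char 'f'): match length 1
  offset=6 (pos 0, char 'f'): match length 3
Longest match has length 3 at offset 6.
next_char = character at position 6 + 3 = 9 -> 'b'

Best match: offset=6, length=3 (matching 'ffb' starting at position 0)
LZ77 triple: (6, 3, 'b')


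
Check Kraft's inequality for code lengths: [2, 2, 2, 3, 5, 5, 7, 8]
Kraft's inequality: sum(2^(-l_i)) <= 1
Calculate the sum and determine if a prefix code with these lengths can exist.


Sum = 2^(-2) + 2^(-2) + 2^(-2) + 2^(-3) + 2^(-5) + 2^(-5) + 2^(-7) + 2^(-8)
    = 0.25 + 0.25 + 0.25 + 0.125 + 0.03125 + 0.03125 + 0.0078125 + 0.00390625
    = 243/256 = 0.94921875
Since 0.94921875 <= 1, Kraft's inequality IS satisfied.
A prefix code with these lengths CAN exist.

Kraft sum = 0.94921875. Satisfied.


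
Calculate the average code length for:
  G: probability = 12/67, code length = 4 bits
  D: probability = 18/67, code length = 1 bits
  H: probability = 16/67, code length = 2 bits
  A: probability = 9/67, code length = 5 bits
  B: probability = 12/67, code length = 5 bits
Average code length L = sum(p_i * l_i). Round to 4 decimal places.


Weighted contributions p_i * l_i:
  G: (12/67) * 4 = 48/67
  D: (18/67) * 1 = 18/67
  H: (16/67) * 2 = 32/67
  A: (9/67) * 5 = 45/67
  B: (12/67) * 5 = 60/67
Sum = (48 + 18 + 32 + 45 + 60)/67 = 203/67

L = 203/67 = 3.0299 bits/symbol


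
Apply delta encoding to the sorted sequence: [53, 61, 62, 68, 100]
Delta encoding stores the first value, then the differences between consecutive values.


First value: 53
Deltas:
  61 - 53 = 8
  62 - 61 = 1
  68 - 62 = 6
  100 - 68 = 32


Delta encoded: [53, 8, 1, 6, 32]


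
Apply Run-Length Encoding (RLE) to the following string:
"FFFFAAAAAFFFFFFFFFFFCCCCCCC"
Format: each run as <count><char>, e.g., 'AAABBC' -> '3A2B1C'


Scanning runs left to right:
  i=0: run of 'F' x 4 -> '4F'
  i=4: run of 'A' x 5 -> '5A'
  i=9: run of 'F' x 11 -> '11F'
  i=20: run of 'C' x 7 -> '7C'

RLE = 4F5A11F7C


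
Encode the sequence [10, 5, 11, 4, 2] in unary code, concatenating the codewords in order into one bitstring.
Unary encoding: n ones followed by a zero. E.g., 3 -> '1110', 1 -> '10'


Encode each number as n ones followed by a terminating 0:
  10 -> 11111111110 (11 bits)
  5 -> 111110 (6 bits)
  11 -> 111111111110 (12 bits)
  4 -> 11110 (5 bits)
  2 -> 110 (3 bits)
Total length = 11 + 6 + 12 + 5 + 3 = 37 bits.

Unary([10, 5, 11, 4, 2]) = 1111111111011111011111111111011110110 (37 bits)


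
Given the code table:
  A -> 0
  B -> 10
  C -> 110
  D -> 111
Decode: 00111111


Decoding:
0 -> A
0 -> A
111 -> D
111 -> D


Result: AADD


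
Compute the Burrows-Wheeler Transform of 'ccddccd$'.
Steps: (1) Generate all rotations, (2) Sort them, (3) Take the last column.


Rotations (sorted):
  0: $ccddccd -> last char: d
  1: ccd$ccdd -> last char: d
  2: ccddccd$ -> last char: $
  3: cd$ccddc -> last char: c
  4: cddccd$c -> last char: c
  5: d$ccddcc -> last char: c
  6: dccd$ccd -> last char: d
  7: ddccd$cc -> last char: c


BWT = dd$cccdc


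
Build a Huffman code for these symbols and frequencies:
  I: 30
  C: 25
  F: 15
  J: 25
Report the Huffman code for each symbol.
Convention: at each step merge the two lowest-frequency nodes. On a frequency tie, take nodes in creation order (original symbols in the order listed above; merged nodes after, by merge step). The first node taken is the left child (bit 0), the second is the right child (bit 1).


Huffman tree construction:
Step 1: Merge F(15) + C(25) = 40
Step 2: Merge J(25) + I(30) = 55
Step 3: Merge (F+C)(40) + (J+I)(55) = 95
Read each symbol's code off the tree from the root (left child = 0, right child = 1).

Codes:
  I: 11 (length 2)
  C: 01 (length 2)
  F: 00 (length 2)
  J: 10 (length 2)
Average code length: 190/95 = 2.0000 bits/symbol


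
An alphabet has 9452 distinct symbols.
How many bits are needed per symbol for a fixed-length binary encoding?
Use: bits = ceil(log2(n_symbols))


log2(9452) = 13.2064
Bracket: 2^13 = 8192 < 9452 <= 2^14 = 16384
So ceil(log2(9452)) = 14

bits = ceil(log2(9452)) = ceil(13.2064) = 14 bits


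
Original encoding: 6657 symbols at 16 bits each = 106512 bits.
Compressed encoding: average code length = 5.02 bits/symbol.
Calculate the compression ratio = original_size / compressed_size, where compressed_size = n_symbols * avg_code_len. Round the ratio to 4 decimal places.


original_size = n_symbols * orig_bits = 6657 * 16 = 106512 bits
compressed_size = n_symbols * avg_code_len = 6657 * 5.02 = 33418.14 bits
ratio = original_size / compressed_size = 106512 / 33418.14 = 3.1873

Compression ratio = 3.1873


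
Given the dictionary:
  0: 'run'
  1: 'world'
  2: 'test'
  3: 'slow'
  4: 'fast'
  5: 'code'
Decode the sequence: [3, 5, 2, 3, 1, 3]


Look up each index in the dictionary:
  3 -> 'slow'
  5 -> 'code'
  2 -> 'test'
  3 -> 'slow'
  1 -> 'world'
  3 -> 'slow'

Decoded: "slow code test slow world slow"


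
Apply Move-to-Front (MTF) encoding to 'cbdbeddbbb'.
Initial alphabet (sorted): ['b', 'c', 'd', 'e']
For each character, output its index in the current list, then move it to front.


MTF encoding:
'c': index 1 in ['b', 'c', 'd', 'e'] -> ['c', 'b', 'd', 'e']
'b': index 1 in ['c', 'b', 'd', 'e'] -> ['b', 'c', 'd', 'e']
'd': index 2 in ['b', 'c', 'd', 'e'] -> ['d', 'b', 'c', 'e']
'b': index 1 in ['d', 'b', 'c', 'e'] -> ['b', 'd', 'c', 'e']
'e': index 3 in ['b', 'd', 'c', 'e'] -> ['e', 'b', 'd', 'c']
'd': index 2 in ['e', 'b', 'd', 'c'] -> ['d', 'e', 'b', 'c']
'd': index 0 in ['d', 'e', 'b', 'c'] -> ['d', 'e', 'b', 'c']
'b': index 2 in ['d', 'e', 'b', 'c'] -> ['b', 'd', 'e', 'c']
'b': index 0 in ['b', 'd', 'e', 'c'] -> ['b', 'd', 'e', 'c']
'b': index 0 in ['b', 'd', 'e', 'c'] -> ['b', 'd', 'e', 'c']


Output: [1, 1, 2, 1, 3, 2, 0, 2, 0, 0]


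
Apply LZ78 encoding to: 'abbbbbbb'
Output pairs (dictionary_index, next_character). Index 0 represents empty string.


LZ78 encoding steps:
Dictionary: {0: ''}
Step 1: w='' (idx 0), next='a' -> output (0, 'a'), add 'a' as idx 1
Step 2: w='' (idx 0), next='b' -> output (0, 'b'), add 'b' as idx 2
Step 3: w='b' (idx 2), next='b' -> output (2, 'b'), add 'bb' as idx 3
Step 4: w='bb' (idx 3), next='b' -> output (3, 'b'), add 'bbb' as idx 4
Step 5: w='b' (idx 2), end of input -> output (2, '')


Encoded: [(0, 'a'), (0, 'b'), (2, 'b'), (3, 'b'), (2, '')]


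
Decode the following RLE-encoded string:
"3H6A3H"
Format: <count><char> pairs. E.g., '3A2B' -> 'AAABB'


Expanding each <count><char> pair:
  3H -> 'HHH'
  6A -> 'AAAAAA'
  3H -> 'HHH'

Decoded = HHHAAAAAAHHH


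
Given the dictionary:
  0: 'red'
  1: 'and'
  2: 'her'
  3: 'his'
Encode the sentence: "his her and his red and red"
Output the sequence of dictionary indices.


Look up each word in the dictionary:
  'his' -> 3
  'her' -> 2
  'and' -> 1
  'his' -> 3
  'red' -> 0
  'and' -> 1
  'red' -> 0

Encoded: [3, 2, 1, 3, 0, 1, 0]


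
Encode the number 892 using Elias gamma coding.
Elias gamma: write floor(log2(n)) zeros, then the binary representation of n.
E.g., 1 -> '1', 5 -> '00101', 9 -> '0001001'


num_bits = floor(log2(892)) + 1 = 10
leading_zeros = num_bits - 1 = 9
binary(892) = 1101111100

Elias gamma(892) = '000000000' + '1101111100' = 0000000001101111100 (19 bits)


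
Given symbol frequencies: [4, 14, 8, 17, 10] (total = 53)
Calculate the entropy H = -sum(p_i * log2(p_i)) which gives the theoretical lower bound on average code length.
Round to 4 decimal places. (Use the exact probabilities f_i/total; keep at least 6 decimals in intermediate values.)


Per-symbol terms -p_i * log2(p_i) with p_i = f_i/53:
  p = 4/53 = 0.075472: log2(p) = -3.727920, -p*log2(p) = 0.281352
  p = 14/53 = 0.264151: log2(p) = -1.920566, -p*log2(p) = 0.507319
  p = 8/53 = 0.150943: log2(p) = -2.727920, -p*log2(p) = 0.411762
  p = 17/53 = 0.320755: log2(p) = -1.640458, -p*log2(p) = 0.526185
  p = 10/53 = 0.188679: log2(p) = -2.405992, -p*log2(p) = 0.453961
H = 0.281352 + 0.507319 + 0.411762 + 0.526185 + 0.453961 = 2.180579

H = 2.1806 bits/symbol


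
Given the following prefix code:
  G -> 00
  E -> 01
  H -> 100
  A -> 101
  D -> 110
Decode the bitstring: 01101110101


Decoding step by step:
Bits 01 -> E
Bits 101 -> A
Bits 110 -> D
Bits 101 -> A


Decoded message: EADA


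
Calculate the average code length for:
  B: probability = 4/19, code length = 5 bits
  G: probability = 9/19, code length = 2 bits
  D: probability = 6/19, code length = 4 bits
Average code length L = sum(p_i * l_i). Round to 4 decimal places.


Weighted contributions p_i * l_i:
  B: (4/19) * 5 = 20/19
  G: (9/19) * 2 = 18/19
  D: (6/19) * 4 = 24/19
Sum = (20 + 18 + 24)/19 = 62/19

L = 62/19 = 3.2632 bits/symbol


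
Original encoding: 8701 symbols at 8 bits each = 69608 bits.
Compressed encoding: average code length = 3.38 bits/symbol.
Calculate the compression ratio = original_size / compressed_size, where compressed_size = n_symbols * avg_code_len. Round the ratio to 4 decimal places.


original_size = n_symbols * orig_bits = 8701 * 8 = 69608 bits
compressed_size = n_symbols * avg_code_len = 8701 * 3.38 = 29409.38 bits
ratio = original_size / compressed_size = 69608 / 29409.38 = 2.3669

Compression ratio = 2.3669
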